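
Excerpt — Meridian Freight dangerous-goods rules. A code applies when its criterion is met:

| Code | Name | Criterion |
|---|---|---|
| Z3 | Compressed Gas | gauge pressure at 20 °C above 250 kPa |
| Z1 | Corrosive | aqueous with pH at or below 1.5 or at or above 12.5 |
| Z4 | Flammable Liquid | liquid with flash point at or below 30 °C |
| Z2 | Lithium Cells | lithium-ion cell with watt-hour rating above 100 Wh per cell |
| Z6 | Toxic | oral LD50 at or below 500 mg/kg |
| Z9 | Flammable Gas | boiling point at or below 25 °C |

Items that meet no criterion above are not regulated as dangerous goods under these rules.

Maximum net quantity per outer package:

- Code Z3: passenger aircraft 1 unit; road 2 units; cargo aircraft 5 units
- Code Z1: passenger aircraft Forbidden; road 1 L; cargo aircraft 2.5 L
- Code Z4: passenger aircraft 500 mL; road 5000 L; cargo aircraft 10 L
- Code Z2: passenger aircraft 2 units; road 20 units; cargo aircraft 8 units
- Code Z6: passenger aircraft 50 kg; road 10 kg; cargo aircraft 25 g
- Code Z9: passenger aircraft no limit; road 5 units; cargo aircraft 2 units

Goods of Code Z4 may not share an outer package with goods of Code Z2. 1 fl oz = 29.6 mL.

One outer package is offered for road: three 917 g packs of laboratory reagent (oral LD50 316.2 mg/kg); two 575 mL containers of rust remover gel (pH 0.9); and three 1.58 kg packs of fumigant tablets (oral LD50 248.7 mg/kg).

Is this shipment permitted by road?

With oral LD50 316.2 mg/kg (≤ 500 mg/kg), the laboratory reagent falls in Code Z6.
With pH 0.9 (≤ 1.5), the rust remover gel falls in Code Z1.
Fumigant tablets: oral LD50 248.7 mg/kg ≤ 500 mg/kg → Code Z6 (Toxic).
Code Z6 net quantity: (three 917 g packs = 2.751 kg) + (three 1.58 kg packs = 4.74 kg) = 7.491 kg.
7.491 kg is within the road limit of 10 kg for Code Z6.
Code Z1 quantity: two 575 mL containers = 1.15 L.
That exceeds the Code Z1 road limit of 1 L.
The segregation rule (Code Z4 with Code Z2) does not apply to Code Z6 with Code Z1.

No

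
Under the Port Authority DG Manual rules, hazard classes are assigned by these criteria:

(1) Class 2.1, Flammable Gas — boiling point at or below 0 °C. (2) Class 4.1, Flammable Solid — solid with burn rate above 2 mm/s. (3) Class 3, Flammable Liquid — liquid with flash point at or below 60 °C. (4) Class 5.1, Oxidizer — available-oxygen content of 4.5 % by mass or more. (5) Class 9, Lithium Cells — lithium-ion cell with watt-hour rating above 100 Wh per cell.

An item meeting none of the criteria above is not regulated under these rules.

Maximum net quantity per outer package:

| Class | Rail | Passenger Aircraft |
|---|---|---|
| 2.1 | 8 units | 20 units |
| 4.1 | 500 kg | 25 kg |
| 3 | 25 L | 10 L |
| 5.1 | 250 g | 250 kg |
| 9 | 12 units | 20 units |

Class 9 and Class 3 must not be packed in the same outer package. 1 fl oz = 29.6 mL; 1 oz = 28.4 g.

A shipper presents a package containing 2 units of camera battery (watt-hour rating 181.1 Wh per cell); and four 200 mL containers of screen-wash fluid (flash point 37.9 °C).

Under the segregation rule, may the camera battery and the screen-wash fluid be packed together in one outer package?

No

The camera battery has watt-hour rating 181.1 Wh per cell, which is > 100 Wh per cell, so it is Class 9 (Lithium Cells).
Flash point 37.9 °C meets the Class 3 criterion (Flammable Liquid), so the screen-wash fluid is Class 3.
Class 9 and Class 3 may not share an outer package.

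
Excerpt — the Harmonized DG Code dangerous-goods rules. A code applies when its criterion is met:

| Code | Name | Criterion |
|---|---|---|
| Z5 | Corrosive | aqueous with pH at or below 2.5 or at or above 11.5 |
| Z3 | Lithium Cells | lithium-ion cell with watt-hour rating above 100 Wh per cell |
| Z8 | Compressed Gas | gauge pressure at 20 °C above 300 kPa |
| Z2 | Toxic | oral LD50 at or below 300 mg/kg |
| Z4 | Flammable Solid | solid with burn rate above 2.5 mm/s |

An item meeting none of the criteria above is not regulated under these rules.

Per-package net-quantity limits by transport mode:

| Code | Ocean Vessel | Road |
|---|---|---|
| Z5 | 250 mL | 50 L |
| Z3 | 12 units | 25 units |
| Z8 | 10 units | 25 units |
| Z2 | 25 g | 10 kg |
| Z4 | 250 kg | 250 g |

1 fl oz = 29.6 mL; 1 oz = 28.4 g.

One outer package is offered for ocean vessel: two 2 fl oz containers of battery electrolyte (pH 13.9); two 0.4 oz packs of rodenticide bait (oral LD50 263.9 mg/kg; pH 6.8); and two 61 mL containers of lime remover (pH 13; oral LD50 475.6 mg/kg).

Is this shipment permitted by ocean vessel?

Yes

pH 13.9 meets the Code Z5 criterion (Corrosive), so the battery electrolyte is Code Z5.
Oral LD50 263.9 mg/kg meets the Code Z2 criterion (Toxic), so the rodenticide bait is Code Z2.
With pH 13 (≥ 11.5), the lime remover falls in Code Z5.
Code Z5 net quantity: (two 2 fl oz containers = 118.4 mL) + (two 61 mL containers = 122 mL) = 240.4 mL.
240.4 mL ≤ 250 mL (ocean vessel limit, Code Z5) — within limit.
Code Z2 quantity: two 0.4 oz packs = 22.72 g.
22.72 g ≤ 25 g (ocean vessel limit, Code Z2) — within limit.
Every hazard code is within its ocean vessel limit and no segregation rule is violated.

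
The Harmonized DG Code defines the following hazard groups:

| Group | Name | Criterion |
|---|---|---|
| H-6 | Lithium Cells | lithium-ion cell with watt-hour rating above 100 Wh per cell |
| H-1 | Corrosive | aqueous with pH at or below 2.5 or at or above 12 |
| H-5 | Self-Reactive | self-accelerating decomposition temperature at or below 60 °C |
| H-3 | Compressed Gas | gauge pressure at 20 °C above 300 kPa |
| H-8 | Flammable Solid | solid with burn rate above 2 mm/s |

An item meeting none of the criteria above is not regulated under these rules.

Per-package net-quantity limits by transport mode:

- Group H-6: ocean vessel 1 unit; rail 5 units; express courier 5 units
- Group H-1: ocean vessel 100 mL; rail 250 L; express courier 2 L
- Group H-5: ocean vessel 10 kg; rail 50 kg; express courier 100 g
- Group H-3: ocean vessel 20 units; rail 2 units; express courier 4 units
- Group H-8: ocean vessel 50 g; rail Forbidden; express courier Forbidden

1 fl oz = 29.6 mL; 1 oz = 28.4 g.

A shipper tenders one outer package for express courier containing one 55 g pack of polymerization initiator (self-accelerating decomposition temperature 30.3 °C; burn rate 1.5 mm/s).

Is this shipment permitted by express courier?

Self-accelerating decomposition temperature 30.3 °C meets the Group H-5 criterion (Self-Reactive), so the polymerization initiator is Group H-5.
Group H-5 quantity: 55 g.
55 g ≤ 100 g (express courier limit, Group H-5) — within limit.

Yes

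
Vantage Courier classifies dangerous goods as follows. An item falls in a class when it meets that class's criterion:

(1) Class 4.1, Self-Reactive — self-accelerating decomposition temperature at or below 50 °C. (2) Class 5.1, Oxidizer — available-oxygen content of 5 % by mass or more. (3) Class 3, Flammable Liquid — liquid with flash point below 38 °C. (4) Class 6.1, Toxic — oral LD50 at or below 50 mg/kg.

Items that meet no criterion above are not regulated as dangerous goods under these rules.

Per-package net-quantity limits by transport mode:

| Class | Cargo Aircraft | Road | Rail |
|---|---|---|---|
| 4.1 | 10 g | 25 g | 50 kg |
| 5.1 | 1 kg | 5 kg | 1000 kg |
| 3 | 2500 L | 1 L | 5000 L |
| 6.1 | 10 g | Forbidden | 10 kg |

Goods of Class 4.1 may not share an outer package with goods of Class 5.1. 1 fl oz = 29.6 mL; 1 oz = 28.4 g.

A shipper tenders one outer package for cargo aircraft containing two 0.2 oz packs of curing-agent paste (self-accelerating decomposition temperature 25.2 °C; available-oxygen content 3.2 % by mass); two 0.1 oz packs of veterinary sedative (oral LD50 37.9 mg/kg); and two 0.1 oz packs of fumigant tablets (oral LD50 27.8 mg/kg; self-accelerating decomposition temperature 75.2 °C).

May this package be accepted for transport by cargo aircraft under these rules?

No

The curing-agent paste has self-accelerating decomposition temperature 25.2 °C, which is ≤ 50 °C, so it is Class 4.1 (Self-Reactive).
Oral LD50 37.9 mg/kg meets the Class 6.1 criterion (Toxic), so the veterinary sedative is Class 6.1.
Oral LD50 27.8 mg/kg meets the Class 6.1 criterion (Toxic), so the fumigant tablets are Class 6.1.
Class 6.1 net quantity: (two 0.1 oz packs = 5.68 g) + (two 0.1 oz packs = 5.68 g) = 11.36 g.
That exceeds the Class 6.1 cargo aircraft limit of 10 g.
Class 4.1 quantity: two 0.2 oz packs = 11.36 g.
11.36 g > 10 g (cargo aircraft limit, Class 4.1) — over the limit.
The segregation rule (Class 4.1 with Class 5.1) does not apply to Class 6.1 with Class 4.1.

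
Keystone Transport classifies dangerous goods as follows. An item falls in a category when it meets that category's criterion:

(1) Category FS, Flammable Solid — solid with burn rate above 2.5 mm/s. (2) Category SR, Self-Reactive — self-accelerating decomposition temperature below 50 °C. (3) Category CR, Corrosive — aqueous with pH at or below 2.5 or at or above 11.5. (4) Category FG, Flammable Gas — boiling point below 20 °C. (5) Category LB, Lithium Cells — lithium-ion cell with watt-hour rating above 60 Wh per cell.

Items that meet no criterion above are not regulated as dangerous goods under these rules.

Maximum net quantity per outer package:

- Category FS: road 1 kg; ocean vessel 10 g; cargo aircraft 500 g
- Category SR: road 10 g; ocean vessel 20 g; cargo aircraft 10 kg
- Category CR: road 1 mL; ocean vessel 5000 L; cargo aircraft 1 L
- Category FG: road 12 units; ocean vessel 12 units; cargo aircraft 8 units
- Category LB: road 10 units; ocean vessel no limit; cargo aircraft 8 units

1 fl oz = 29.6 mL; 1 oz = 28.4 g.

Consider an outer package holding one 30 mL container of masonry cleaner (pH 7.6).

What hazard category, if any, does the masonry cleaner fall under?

pH 7.6 is between 2.5 and 11.5, so Category CR does not apply.
No criterion is met, so the item is not regulated.

Not regulated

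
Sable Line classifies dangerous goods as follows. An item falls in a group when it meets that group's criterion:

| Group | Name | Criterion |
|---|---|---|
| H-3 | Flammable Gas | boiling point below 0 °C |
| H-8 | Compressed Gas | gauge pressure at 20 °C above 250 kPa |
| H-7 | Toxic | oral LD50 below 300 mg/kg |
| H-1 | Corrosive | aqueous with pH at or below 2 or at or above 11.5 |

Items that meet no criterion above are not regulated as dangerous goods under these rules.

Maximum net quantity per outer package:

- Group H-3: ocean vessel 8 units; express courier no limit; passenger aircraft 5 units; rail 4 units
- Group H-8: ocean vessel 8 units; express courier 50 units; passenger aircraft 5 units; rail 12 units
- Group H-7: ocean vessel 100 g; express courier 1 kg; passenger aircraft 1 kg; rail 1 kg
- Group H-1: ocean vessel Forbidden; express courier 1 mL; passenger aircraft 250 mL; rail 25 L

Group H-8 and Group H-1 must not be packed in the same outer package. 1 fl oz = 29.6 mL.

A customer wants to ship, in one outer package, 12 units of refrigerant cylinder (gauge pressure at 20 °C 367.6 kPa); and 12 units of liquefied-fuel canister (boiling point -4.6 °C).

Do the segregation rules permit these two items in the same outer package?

Yes

Gauge pressure at 20 °C 367.6 kPa meets the Group H-8 criterion (Compressed Gas), so the refrigerant cylinder is Group H-8.
The liquefied-fuel canister has boiling point -4.6 °C, which is < 0 °C, so it is Group H-3 (Flammable Gas).
No segregation rule bars Group H-8 with Group H-3.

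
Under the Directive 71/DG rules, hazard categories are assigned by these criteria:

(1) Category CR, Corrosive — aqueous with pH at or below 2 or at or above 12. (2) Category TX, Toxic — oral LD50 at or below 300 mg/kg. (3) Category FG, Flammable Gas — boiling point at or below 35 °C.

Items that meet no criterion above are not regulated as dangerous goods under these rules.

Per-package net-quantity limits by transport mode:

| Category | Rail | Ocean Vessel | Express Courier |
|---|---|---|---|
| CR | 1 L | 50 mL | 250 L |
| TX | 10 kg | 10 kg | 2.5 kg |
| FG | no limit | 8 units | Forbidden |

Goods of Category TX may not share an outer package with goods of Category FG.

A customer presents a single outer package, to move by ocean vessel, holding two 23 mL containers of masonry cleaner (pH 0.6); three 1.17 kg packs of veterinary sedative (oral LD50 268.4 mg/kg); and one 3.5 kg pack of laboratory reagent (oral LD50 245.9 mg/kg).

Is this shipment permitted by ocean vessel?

Yes

With pH 0.6 (≤ 2), the masonry cleaner falls in Category CR.
With oral LD50 268.4 mg/kg (≤ 300 mg/kg), the veterinary sedative falls in Category TX.
With oral LD50 245.9 mg/kg (≤ 300 mg/kg), the laboratory reagent falls in Category TX.
Category CR quantity: two 23 mL containers = 46 mL.
That is within the Category CR ocean vessel limit of 50 mL.
Total Category TX: (three 1.17 kg packs = 3.51 kg) + 3.5 kg = 7.01 kg.
That is within the Category TX ocean vessel limit of 10 kg.
The segregation rule (Category TX with Category FG) does not apply to Category CR with Category TX.
Every hazard category is within its ocean vessel limit and no segregation rule is violated.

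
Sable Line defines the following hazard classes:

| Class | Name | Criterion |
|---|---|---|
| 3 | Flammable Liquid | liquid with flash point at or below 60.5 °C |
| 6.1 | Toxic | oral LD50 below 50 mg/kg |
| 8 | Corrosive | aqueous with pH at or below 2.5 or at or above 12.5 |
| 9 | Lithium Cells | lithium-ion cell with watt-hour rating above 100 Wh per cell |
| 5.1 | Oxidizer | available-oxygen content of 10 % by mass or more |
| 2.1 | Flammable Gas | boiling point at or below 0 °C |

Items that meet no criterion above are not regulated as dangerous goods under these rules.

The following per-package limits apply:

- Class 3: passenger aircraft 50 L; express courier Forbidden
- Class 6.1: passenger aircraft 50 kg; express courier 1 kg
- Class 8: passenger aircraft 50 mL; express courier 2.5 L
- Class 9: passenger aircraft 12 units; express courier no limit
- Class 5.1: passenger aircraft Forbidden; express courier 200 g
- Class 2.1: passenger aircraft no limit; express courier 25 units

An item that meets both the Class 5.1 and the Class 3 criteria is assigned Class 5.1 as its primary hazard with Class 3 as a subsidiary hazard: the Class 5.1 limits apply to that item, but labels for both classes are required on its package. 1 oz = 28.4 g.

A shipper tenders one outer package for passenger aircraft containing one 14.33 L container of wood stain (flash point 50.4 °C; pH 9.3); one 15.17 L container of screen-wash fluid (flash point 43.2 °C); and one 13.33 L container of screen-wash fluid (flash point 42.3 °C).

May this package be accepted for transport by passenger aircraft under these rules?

Yes

With flash point 50.4 °C (≤ 60.5 °C), the wood stain falls in Class 3.
Screen-wash fluid: flash point 43.2 °C ≤ 60.5 °C → Class 3 (Flammable Liquid).
The screen-wash fluid has flash point 42.3 °C, which is ≤ 60.5 °C, so it is Class 3 (Flammable Liquid).
Total Class 3: 14.33 L + 15.17 L + 13.33 L = 42.83 L.
That is within the Class 3 passenger aircraft limit of 50 L.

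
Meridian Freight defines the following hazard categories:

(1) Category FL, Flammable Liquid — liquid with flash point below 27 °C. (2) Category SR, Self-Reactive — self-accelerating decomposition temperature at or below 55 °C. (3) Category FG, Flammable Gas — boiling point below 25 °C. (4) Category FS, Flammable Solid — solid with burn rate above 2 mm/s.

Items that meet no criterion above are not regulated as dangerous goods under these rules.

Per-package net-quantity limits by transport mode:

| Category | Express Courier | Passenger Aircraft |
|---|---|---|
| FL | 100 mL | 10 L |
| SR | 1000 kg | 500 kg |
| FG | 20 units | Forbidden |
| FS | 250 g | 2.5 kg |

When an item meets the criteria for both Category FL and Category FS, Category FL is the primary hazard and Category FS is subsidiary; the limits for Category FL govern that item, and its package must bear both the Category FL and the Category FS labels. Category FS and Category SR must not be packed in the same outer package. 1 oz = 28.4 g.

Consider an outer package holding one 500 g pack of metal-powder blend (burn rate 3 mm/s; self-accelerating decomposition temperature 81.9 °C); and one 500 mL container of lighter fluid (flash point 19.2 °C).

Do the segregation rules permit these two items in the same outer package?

Yes

With burn rate 3 mm/s (> 2 mm/s), the metal-powder blend falls in Category FS.
Flash point 19.2 °C meets the Category FL criterion (Flammable Liquid), so the lighter fluid is Category FL.
No segregation rule bars Category FS with Category FL.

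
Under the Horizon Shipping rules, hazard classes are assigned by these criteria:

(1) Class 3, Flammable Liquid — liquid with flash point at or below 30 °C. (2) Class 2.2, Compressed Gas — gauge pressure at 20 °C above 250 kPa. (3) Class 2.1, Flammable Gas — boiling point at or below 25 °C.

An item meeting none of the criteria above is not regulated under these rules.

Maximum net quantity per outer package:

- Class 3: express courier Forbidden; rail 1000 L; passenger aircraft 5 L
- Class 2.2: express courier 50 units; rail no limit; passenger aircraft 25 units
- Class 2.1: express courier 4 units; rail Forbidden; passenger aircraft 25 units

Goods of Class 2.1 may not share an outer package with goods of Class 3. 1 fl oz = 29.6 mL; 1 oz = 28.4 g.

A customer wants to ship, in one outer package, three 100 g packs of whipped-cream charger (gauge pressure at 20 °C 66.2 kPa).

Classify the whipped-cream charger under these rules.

Not regulated

gauge pressure at 20 °C 66.2 kPa is not above 250 kPa, so Class 2.2 does not apply.
No criterion is met, so the item is not regulated.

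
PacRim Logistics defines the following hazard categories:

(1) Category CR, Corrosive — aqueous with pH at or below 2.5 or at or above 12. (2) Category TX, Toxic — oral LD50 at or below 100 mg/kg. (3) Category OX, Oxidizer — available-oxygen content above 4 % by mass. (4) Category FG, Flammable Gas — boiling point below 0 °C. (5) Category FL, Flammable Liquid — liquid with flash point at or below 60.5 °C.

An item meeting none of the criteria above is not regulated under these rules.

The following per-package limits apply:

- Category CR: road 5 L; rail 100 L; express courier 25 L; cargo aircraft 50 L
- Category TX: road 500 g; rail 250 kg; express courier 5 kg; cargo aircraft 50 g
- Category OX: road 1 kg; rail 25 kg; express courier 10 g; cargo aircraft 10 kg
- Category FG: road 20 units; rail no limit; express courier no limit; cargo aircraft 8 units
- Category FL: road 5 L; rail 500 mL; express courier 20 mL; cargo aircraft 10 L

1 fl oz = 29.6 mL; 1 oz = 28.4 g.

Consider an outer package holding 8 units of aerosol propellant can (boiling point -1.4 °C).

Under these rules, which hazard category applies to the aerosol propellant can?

Boiling point -1.4 °C meets the Category FG criterion (Flammable Gas), so the aerosol propellant can is Category FG.

Category FG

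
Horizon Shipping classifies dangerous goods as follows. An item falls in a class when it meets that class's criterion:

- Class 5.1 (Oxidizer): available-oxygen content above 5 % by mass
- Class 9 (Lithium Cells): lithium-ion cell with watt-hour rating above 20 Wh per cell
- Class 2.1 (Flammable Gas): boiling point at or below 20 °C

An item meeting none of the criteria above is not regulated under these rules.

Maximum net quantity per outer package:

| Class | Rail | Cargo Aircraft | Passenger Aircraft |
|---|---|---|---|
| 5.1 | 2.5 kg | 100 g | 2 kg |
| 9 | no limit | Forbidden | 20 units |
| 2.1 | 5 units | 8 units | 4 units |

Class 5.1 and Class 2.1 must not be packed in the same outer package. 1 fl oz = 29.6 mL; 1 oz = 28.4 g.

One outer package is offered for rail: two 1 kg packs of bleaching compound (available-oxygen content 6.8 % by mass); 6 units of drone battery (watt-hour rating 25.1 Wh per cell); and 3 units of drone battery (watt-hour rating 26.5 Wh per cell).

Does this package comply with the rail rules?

Yes

With available-oxygen content 6.8 % by mass (> 5 % by mass), the bleaching compound falls in Class 5.1.
Watt-hour rating 25.1 Wh per cell meets the Class 9 criterion (Lithium Cells), so the drone battery is Class 9.
The drone battery has watt-hour rating 26.5 Wh per cell, which is > 20 Wh per cell, so it is Class 9 (Lithium Cells).
Total Class 9: 6 units + 3 units = 9 units.
Class 9 has no per-package limit by rail.
Class 5.1 quantity: two 1 kg packs = 2 kg.
That is within the Class 5.1 rail limit of 2.5 kg.
The segregation rule (Class 5.1 with Class 2.1) does not apply to Class 9 with Class 5.1.
Every hazard class is within its rail limit and no segregation rule is violated.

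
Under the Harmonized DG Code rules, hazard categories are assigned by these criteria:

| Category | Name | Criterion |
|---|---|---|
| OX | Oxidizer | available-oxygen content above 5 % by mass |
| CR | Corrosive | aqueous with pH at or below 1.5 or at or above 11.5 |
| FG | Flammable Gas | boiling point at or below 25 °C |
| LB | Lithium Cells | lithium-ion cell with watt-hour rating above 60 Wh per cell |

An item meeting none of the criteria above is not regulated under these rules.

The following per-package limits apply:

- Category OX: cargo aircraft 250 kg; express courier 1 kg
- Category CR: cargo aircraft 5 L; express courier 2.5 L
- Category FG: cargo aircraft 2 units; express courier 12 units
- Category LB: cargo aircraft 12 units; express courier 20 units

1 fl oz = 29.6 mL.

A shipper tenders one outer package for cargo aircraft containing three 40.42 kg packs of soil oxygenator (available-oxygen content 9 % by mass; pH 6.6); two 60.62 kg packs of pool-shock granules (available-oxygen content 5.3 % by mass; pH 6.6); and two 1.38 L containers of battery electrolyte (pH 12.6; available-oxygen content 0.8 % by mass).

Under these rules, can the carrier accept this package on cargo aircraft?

Available-oxygen content 9 % by mass meets the Category OX criterion (Oxidizer), so the soil oxygenator is Category OX.
The pool-shock granules have available-oxygen content 5.3 % by mass, which is > 5 % by mass, so they are Category OX (Oxidizer).
The battery electrolyte has pH 12.6, which is ≥ 11.5, so it is Category CR (Corrosive).
Total Category OX: (three 40.42 kg packs = 121.26 kg) + (two 60.62 kg packs = 121.24 kg) = 242.5 kg.
That is within the Category OX cargo aircraft limit of 250 kg.
Category CR quantity: two 1.38 L containers = 2.76 L.
2.76 L ≤ 5 L (cargo aircraft limit, Category CR) — within limit.
Every hazard category is within its cargo aircraft limit and no segregation rule is violated.

Yes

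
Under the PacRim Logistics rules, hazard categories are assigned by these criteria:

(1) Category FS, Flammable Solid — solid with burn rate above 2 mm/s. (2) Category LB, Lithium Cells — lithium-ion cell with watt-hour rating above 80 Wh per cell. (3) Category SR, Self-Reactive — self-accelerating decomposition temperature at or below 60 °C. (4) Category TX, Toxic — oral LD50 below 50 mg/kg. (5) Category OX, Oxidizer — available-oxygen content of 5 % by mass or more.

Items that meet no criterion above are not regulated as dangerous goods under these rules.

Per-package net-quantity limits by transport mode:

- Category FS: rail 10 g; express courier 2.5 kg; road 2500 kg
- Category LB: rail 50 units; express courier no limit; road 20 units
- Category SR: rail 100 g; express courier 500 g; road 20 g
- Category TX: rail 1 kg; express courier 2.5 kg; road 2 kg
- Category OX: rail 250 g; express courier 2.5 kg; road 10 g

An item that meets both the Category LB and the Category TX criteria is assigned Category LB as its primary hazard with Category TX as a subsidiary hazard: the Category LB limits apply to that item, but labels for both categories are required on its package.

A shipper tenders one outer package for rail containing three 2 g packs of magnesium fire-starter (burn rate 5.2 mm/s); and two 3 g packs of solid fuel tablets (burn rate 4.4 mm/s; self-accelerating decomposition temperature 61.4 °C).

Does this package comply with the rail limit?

No

With burn rate 5.2 mm/s (> 2 mm/s), the magnesium fire-starter falls in Category FS.
Solid fuel tablets: burn rate 4.4 mm/s > 2 mm/s → Category FS (Flammable Solid).
Category FS net quantity: (three 2 g packs = 6 g) + (two 3 g packs = 6 g) = 12 g.
That exceeds the Category FS rail limit of 10 g.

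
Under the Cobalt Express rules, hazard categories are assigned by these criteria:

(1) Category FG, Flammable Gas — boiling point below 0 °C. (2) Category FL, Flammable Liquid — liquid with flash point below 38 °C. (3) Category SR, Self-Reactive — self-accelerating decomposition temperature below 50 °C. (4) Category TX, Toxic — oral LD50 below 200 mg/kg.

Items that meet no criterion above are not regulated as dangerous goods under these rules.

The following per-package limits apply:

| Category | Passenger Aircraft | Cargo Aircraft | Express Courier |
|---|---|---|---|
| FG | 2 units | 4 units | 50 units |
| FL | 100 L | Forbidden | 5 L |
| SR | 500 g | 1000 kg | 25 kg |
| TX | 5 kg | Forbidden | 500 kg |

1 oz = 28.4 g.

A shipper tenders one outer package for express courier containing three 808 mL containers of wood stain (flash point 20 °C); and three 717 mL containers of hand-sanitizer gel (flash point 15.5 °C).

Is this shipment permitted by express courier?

Yes

Flash point 20 °C meets the Category FL criterion (Flammable Liquid), so the wood stain is Category FL.
Hand-sanitizer gel: flash point 15.5 °C < 38 °C → Category FL (Flammable Liquid).
Category FL net quantity: (three 808 mL containers = 2.424 L) + (three 717 mL containers = 2.151 L) = 4.575 L.
4.575 L ≤ 5 L (express courier limit, Category FL) — within limit.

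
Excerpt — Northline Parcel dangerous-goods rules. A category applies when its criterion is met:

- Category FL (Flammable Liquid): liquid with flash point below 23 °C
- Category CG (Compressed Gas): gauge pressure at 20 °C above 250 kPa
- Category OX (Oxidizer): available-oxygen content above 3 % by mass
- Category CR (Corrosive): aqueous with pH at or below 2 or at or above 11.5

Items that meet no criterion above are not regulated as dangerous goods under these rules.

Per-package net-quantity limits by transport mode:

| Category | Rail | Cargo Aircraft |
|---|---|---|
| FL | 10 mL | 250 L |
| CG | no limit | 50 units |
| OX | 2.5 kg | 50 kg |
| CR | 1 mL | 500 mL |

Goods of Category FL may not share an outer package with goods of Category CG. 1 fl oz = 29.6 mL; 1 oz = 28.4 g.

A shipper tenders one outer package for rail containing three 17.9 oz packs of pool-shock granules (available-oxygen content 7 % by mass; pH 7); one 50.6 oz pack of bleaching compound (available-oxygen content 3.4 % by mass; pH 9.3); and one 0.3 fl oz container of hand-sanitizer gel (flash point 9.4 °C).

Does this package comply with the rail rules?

Available-oxygen content 7 % by mass meets the Category OX criterion (Oxidizer), so the pool-shock granules are Category OX.
With available-oxygen content 3.4 % by mass (> 3 % by mass), the bleaching compound falls in Category OX.
The hand-sanitizer gel has flash point 9.4 °C, which is < 23 °C, so it is Category FL (Flammable Liquid).
Category OX net quantity: (three 17.9 oz packs = 1525.08 g) + (one 50.6 oz pack = 1437.04 g) = 2962.12 g.
2962.12 g > 2.5 kg (rail limit, Category OX) — over the limit.
Category FL quantity: one 0.3 fl oz container = 8.88 mL.
8.88 mL is within the rail limit of 10 mL for Category FL.
The segregation rule (Category FL with Category CG) does not apply to Category OX with Category FL.

No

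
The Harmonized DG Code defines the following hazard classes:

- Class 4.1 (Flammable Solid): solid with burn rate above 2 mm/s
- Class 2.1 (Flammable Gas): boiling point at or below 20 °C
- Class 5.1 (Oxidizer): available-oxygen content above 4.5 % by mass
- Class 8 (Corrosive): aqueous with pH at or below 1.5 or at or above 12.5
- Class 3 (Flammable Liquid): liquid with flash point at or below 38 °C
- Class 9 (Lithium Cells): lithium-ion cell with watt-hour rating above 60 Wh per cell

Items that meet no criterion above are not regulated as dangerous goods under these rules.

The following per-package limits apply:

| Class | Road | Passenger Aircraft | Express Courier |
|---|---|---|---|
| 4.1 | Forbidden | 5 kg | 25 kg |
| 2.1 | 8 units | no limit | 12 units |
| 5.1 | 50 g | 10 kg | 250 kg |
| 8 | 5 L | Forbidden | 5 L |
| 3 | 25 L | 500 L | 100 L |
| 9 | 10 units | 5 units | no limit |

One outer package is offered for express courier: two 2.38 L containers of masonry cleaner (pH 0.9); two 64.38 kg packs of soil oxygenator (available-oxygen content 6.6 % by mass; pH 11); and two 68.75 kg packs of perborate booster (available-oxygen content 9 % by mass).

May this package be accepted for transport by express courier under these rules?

pH 0.9 meets the Class 8 criterion (Corrosive), so the masonry cleaner is Class 8.
Soil oxygenator: available-oxygen content 6.6 % by mass > 4.5 % by mass → Class 5.1 (Oxidizer).
The perborate booster has available-oxygen content 9 % by mass, which is > 4.5 % by mass, so it is Class 5.1 (Oxidizer).
Total Class 5.1: (two 64.38 kg packs = 128.76 kg) + (two 68.75 kg packs = 137.5 kg) = 266.26 kg.
That exceeds the Class 5.1 express courier limit of 250 kg.
Class 8 quantity: two 2.38 L containers = 4.76 L.
4.76 L is within the express courier limit of 5 L for Class 8.

No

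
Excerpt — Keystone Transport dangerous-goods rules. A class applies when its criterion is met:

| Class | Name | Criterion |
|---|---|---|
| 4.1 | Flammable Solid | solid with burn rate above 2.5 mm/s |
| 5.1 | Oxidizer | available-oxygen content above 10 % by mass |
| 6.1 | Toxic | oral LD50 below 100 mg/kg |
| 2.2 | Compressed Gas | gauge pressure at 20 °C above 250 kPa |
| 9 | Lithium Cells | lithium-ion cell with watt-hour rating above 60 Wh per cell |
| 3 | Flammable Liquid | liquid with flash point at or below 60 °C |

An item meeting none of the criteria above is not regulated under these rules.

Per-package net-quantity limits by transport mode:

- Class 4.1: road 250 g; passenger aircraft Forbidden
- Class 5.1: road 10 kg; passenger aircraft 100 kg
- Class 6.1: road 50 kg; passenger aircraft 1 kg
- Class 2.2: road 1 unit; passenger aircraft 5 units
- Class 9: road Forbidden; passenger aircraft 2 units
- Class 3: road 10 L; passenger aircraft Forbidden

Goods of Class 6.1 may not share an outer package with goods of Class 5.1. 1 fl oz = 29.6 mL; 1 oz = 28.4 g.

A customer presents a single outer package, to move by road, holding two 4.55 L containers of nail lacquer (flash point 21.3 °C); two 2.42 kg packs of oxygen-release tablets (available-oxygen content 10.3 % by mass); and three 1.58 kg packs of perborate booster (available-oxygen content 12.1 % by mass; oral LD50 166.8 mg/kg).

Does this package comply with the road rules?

Nail lacquer: flash point 21.3 °C ≤ 60 °C → Class 3 (Flammable Liquid).
With available-oxygen content 10.3 % by mass (> 10 % by mass), the oxygen-release tablets fall in Class 5.1.
Perborate booster: available-oxygen content 12.1 % by mass > 10 % by mass → Class 5.1 (Oxidizer).
Class 3 quantity: two 4.55 L containers = 9.1 L.
9.1 L is within the road limit of 10 L for Class 3.
Total Class 5.1: (two 2.42 kg packs = 4.84 kg) + (three 1.58 kg packs = 4.74 kg) = 9.58 kg.
9.58 kg ≤ 10 kg (road limit, Class 5.1) — within limit.
The segregation rule (Class 6.1 with Class 5.1) does not apply to Class 3 with Class 5.1.
Every hazard class is within its road limit and no segregation rule is violated.

Yes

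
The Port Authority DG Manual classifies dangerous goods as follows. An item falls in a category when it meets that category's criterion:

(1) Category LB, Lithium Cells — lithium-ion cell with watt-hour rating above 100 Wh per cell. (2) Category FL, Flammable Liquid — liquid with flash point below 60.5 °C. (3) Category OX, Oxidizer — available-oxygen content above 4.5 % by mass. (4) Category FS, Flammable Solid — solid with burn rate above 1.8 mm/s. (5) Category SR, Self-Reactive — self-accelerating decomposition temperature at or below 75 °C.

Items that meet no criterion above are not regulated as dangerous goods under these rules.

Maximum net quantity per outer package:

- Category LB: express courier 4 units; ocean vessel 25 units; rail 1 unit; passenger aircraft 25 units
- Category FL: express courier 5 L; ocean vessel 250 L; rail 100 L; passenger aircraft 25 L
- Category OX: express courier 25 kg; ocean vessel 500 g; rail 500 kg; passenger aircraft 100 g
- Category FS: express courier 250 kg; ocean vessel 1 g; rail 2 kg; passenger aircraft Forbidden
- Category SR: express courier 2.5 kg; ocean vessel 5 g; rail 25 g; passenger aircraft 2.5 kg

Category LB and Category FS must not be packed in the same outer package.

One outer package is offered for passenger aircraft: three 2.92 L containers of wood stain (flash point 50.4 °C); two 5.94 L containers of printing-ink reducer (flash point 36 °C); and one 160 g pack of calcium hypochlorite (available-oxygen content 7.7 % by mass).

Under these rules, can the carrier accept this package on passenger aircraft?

No

With flash point 50.4 °C (< 60.5 °C), the wood stain falls in Category FL.
The printing-ink reducer has flash point 36 °C, which is < 60.5 °C, so it is Category FL (Flammable Liquid).
With available-oxygen content 7.7 % by mass (> 4.5 % by mass), the calcium hypochlorite falls in Category OX.
Total Category FL: (three 2.92 L containers = 8.76 L) + (two 5.94 L containers = 11.88 L) = 20.64 L.
That is within the Category FL passenger aircraft limit of 25 L.
Category OX quantity: 160 g.
160 g exceeds the passenger aircraft limit of 100 g for Category OX.
The segregation rule (Category LB with Category FS) does not apply to Category FL with Category OX.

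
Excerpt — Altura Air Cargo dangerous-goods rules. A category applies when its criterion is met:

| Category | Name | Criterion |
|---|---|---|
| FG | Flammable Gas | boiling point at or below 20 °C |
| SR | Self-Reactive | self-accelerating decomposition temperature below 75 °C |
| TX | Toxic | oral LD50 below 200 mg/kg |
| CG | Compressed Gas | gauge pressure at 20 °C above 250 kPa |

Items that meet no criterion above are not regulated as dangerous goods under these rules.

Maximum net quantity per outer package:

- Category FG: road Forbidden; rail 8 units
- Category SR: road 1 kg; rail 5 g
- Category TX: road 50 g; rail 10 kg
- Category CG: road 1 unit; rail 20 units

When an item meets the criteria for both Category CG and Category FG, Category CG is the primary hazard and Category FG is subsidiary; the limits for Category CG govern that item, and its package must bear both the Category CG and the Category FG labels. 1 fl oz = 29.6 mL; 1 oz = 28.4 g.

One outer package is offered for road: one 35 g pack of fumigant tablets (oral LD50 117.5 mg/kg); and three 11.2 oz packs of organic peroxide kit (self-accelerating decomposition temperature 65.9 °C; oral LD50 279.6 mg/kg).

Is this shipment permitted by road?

Yes

Fumigant tablets: oral LD50 117.5 mg/kg < 200 mg/kg → Category TX (Toxic).
The organic peroxide kit has self-accelerating decomposition temperature 65.9 °C, which is < 75 °C, so it is Category SR (Self-Reactive).
Category SR quantity: three 11.2 oz packs = 954.24 g.
954.24 g is within the road limit of 1 kg for Category SR.
Category TX quantity: 35 g.
That is within the Category TX road limit of 50 g.
Every hazard category is within its road limit and no segregation rule is violated.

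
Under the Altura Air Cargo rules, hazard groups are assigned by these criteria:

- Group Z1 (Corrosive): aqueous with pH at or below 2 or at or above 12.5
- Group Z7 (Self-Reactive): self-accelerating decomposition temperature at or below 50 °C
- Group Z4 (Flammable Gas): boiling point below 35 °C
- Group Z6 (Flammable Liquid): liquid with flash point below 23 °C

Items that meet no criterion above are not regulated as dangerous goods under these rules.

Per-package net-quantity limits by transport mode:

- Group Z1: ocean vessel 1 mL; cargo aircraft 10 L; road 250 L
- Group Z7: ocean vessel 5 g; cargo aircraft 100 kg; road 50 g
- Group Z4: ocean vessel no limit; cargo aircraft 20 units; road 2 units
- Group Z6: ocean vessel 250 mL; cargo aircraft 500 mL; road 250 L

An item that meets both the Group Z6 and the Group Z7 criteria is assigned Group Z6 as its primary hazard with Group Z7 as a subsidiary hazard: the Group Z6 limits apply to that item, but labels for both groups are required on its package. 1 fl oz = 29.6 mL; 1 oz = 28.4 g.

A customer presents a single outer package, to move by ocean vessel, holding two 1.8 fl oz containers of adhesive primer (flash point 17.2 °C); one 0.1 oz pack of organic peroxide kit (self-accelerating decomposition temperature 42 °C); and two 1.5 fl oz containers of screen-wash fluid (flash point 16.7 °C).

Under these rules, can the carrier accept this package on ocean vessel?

Yes

With flash point 17.2 °C (< 23 °C), the adhesive primer falls in Group Z6.
The organic peroxide kit has self-accelerating decomposition temperature 42 °C, which is ≤ 50 °C, so it is Group Z7 (Self-Reactive).
Flash point 16.7 °C meets the Group Z6 criterion (Flammable Liquid), so the screen-wash fluid is Group Z6.
Total Group Z6: (two 1.8 fl oz containers = 106.56 mL) + (two 1.5 fl oz containers = 88.8 mL) = 195.36 mL.
195.36 mL ≤ 250 mL (ocean vessel limit, Group Z6) — within limit.
Group Z7 quantity: one 0.1 oz pack = 2.84 g.
That is within the Group Z7 ocean vessel limit of 5 g.
Every hazard group is within its ocean vessel limit and no segregation rule is violated.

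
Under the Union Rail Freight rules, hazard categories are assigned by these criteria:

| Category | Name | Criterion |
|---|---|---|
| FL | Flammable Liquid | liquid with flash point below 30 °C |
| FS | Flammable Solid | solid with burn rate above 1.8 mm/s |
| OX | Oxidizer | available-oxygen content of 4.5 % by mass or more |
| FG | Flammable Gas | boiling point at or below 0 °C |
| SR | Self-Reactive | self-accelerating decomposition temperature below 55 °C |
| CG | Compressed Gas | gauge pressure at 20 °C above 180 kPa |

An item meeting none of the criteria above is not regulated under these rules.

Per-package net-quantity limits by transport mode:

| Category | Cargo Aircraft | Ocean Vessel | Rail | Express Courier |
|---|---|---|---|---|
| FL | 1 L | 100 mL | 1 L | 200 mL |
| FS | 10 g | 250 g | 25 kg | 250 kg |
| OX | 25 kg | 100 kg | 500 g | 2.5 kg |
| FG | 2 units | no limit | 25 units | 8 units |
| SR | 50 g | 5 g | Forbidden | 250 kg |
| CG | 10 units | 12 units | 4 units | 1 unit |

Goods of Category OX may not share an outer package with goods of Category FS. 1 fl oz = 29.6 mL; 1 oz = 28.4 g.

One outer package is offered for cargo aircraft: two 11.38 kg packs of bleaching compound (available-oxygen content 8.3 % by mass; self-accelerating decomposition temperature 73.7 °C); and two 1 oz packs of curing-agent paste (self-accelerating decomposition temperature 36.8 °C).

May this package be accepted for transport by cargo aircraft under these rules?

No

Available-oxygen content 8.3 % by mass meets the Category OX criterion (Oxidizer), so the bleaching compound is Category OX.
Self-accelerating decomposition temperature 36.8 °C meets the Category SR criterion (Self-Reactive), so the curing-agent paste is Category SR.
Category SR quantity: two 1 oz packs = 56.8 g.
56.8 g > 50 g (cargo aircraft limit, Category SR) — over the limit.
Category OX quantity: two 11.38 kg packs = 22.76 kg.
22.76 kg is within the cargo aircraft limit of 25 kg for Category OX.
The segregation rule (Category OX with Category FS) does not apply to Category SR with Category OX.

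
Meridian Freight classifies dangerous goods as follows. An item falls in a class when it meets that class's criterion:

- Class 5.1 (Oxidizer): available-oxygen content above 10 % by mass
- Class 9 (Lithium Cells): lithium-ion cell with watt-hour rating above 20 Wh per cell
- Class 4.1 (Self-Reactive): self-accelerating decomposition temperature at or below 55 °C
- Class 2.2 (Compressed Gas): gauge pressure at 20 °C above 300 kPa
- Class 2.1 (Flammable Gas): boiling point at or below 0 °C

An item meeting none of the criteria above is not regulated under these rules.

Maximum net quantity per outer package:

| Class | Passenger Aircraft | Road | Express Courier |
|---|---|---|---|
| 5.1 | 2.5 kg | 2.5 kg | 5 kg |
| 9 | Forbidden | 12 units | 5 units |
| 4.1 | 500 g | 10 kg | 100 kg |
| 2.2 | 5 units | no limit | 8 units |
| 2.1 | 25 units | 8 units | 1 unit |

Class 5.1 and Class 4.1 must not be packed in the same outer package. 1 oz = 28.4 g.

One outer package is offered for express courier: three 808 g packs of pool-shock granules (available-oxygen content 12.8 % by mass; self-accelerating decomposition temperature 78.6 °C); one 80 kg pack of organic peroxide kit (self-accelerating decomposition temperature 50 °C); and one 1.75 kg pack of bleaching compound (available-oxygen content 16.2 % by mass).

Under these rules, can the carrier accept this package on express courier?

The pool-shock granules have available-oxygen content 12.8 % by mass, which is > 10 % by mass, so they are Class 5.1 (Oxidizer).
The organic peroxide kit has self-accelerating decomposition temperature 50 °C, which is ≤ 55 °C, so it is Class 4.1 (Self-Reactive).
Bleaching compound: available-oxygen content 16.2 % by mass > 10 % by mass → Class 5.1 (Oxidizer).
Total Class 5.1: (three 808 g packs = 2.424 kg) + 1.75 kg = 4.174 kg.
4.174 kg is within the express courier limit of 5 kg for Class 5.1.
Class 4.1 quantity: 80 kg.
That is within the Class 4.1 express courier limit of 100 kg.
Class 5.1 and Class 4.1 may not share an outer package.

No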